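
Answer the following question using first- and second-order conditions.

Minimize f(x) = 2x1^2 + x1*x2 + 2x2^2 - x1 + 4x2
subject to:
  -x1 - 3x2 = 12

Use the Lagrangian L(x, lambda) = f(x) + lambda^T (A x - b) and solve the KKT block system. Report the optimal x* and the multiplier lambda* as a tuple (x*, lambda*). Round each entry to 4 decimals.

Form the Lagrangian:
  L(x, lambda) = (1/2) x^T Q x + c^T x + lambda^T (A x - b)
Stationarity (grad_x L = 0): Q x + c + A^T lambda = 0.
Primal feasibility: A x = b.

This gives the KKT block system:
  [ Q   A^T ] [ x     ]   [-c ]
  [ A    0  ] [ lambda ] = [ b ]

Solving the linear system:
  x*      = (0.2647, -4.0882)
  lambda* = (-4.0294)
  f(x*)   = 15.8676

x* = (0.2647, -4.0882), lambda* = (-4.0294)


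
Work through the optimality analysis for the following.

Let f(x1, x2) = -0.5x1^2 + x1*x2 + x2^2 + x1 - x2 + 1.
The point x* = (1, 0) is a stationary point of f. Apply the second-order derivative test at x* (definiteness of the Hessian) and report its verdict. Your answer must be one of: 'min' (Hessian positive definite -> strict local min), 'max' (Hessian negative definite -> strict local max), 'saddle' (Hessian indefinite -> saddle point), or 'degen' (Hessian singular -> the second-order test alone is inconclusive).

Compute the Hessian H = grad^2 f:
  H = [[-1, 1], [1, 2]]
Verify stationarity: grad f(x*) = H x* + g = (0, 0).
Eigenvalues of H: -1.3028, 2.3028.
Eigenvalues have mixed signs, so H is indefinite -> x* is a saddle point.

saddle


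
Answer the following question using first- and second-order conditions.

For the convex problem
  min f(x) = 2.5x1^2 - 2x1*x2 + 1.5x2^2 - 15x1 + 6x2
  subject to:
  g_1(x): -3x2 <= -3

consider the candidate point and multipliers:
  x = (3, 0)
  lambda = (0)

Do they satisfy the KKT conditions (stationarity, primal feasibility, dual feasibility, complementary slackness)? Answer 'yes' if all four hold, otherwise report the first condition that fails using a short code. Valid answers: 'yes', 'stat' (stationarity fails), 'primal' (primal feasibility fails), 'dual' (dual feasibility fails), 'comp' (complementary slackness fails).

Gradient of f: grad f(x) = Q x + c = (0, 0)
Constraint values g_i(x) = a_i^T x - b_i:
  g_1((3, 0)) = 3
Stationarity residual: grad f(x) + sum_i lambda_i a_i = (0, 0)
  -> stationarity OK
Primal feasibility (all g_i <= 0): FAILS
Dual feasibility (all lambda_i >= 0): OK
Complementary slackness (lambda_i * g_i(x) = 0 for all i): OK

Verdict: the first failing condition is primal_feasibility -> primal.

primal


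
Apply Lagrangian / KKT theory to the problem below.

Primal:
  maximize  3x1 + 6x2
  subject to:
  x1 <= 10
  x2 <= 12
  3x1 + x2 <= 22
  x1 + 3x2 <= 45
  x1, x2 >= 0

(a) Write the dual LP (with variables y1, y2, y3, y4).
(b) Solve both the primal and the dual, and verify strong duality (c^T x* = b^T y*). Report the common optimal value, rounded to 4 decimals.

The standard primal-dual pair for 'max c^T x s.t. A x <= b, x >= 0' is:
  Dual:  min b^T y  s.t.  A^T y >= c,  y >= 0.

So the dual LP is:
  minimize  10y1 + 12y2 + 22y3 + 45y4
  subject to:
    y1 + 3y3 + y4 >= 3
    y2 + y3 + 3y4 >= 6
    y1, y2, y3, y4 >= 0

Solving the primal: x* = (3.3333, 12).
  primal value c^T x* = 82.
Solving the dual: y* = (0, 5, 1, 0).
  dual value b^T y* = 82.
Strong duality: c^T x* = b^T y*. Confirmed.

82


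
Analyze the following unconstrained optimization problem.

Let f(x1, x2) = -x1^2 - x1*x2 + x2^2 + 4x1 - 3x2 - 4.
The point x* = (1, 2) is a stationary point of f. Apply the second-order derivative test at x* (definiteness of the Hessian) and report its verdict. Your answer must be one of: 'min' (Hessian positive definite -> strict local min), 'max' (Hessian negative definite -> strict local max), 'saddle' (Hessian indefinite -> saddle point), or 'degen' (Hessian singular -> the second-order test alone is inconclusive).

Compute the Hessian H = grad^2 f:
  H = [[-2, -1], [-1, 2]]
Verify stationarity: grad f(x*) = H x* + g = (0, 0).
Eigenvalues of H: -2.2361, 2.2361.
Eigenvalues have mixed signs, so H is indefinite -> x* is a saddle point.

saddle


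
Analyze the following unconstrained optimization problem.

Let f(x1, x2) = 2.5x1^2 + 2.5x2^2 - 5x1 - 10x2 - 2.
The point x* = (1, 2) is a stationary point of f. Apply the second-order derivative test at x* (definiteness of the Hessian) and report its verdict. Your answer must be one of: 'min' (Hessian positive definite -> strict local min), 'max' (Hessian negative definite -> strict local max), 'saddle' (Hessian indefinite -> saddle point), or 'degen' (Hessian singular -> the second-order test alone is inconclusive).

Compute the Hessian H = grad^2 f:
  H = [[5, 0], [0, 5]]
Verify stationarity: grad f(x*) = H x* + g = (0, 0).
Eigenvalues of H: 5, 5.
Both eigenvalues > 0, so H is positive definite -> x* is a strict local min.

min


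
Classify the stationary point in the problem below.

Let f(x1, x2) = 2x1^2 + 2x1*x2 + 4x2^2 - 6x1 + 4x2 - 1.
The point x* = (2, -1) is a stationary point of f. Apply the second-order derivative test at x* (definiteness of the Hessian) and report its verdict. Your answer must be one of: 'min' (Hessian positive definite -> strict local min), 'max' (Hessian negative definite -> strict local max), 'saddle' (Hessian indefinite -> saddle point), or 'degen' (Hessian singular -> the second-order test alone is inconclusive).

Compute the Hessian H = grad^2 f:
  H = [[4, 2], [2, 8]]
Verify stationarity: grad f(x*) = H x* + g = (0, 0).
Eigenvalues of H: 3.1716, 8.8284.
Both eigenvalues > 0, so H is positive definite -> x* is a strict local min.

min


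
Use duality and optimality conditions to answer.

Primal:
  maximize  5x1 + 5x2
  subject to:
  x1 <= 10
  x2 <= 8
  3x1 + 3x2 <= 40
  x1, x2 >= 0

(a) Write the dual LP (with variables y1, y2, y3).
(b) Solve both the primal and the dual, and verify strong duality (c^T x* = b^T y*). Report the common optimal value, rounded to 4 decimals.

The standard primal-dual pair for 'max c^T x s.t. A x <= b, x >= 0' is:
  Dual:  min b^T y  s.t.  A^T y >= c,  y >= 0.

So the dual LP is:
  minimize  10y1 + 8y2 + 40y3
  subject to:
    y1 + 3y3 >= 5
    y2 + 3y3 >= 5
    y1, y2, y3 >= 0

Solving the primal: x* = (5.3333, 8).
  primal value c^T x* = 66.6667.
Solving the dual: y* = (0, 0, 1.6667).
  dual value b^T y* = 66.6667.
Strong duality: c^T x* = b^T y*. Confirmed.

66.6667


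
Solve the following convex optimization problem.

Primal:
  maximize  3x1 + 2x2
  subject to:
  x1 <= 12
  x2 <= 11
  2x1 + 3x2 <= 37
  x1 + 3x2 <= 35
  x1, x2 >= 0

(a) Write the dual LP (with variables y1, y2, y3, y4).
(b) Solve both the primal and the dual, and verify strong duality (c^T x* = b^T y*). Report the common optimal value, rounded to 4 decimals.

The standard primal-dual pair for 'max c^T x s.t. A x <= b, x >= 0' is:
  Dual:  min b^T y  s.t.  A^T y >= c,  y >= 0.

So the dual LP is:
  minimize  12y1 + 11y2 + 37y3 + 35y4
  subject to:
    y1 + 2y3 + y4 >= 3
    y2 + 3y3 + 3y4 >= 2
    y1, y2, y3, y4 >= 0

Solving the primal: x* = (12, 4.3333).
  primal value c^T x* = 44.6667.
Solving the dual: y* = (1.6667, 0, 0.6667, 0).
  dual value b^T y* = 44.6667.
Strong duality: c^T x* = b^T y*. Confirmed.

44.6667


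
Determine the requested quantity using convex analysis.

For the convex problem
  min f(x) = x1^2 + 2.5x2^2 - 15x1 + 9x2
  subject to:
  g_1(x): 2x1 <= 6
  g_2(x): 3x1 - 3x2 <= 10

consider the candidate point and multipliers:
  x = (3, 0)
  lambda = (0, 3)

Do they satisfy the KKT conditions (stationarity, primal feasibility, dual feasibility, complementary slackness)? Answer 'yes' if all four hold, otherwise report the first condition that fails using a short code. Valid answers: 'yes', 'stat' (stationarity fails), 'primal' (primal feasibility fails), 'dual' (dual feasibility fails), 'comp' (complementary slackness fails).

Gradient of f: grad f(x) = Q x + c = (-9, 9)
Constraint values g_i(x) = a_i^T x - b_i:
  g_1((3, 0)) = 0
  g_2((3, 0)) = -1
Stationarity residual: grad f(x) + sum_i lambda_i a_i = (0, 0)
  -> stationarity OK
Primal feasibility (all g_i <= 0): OK
Dual feasibility (all lambda_i >= 0): OK
Complementary slackness (lambda_i * g_i(x) = 0 for all i): FAILS

Verdict: the first failing condition is complementary_slackness -> comp.

comp


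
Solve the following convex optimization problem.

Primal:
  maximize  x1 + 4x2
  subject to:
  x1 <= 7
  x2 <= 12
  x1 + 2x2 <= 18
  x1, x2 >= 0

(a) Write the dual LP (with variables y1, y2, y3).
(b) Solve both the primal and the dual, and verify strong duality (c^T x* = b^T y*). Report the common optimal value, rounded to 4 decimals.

The standard primal-dual pair for 'max c^T x s.t. A x <= b, x >= 0' is:
  Dual:  min b^T y  s.t.  A^T y >= c,  y >= 0.

So the dual LP is:
  minimize  7y1 + 12y2 + 18y3
  subject to:
    y1 + y3 >= 1
    y2 + 2y3 >= 4
    y1, y2, y3 >= 0

Solving the primal: x* = (0, 9).
  primal value c^T x* = 36.
Solving the dual: y* = (0, 0, 2).
  dual value b^T y* = 36.
Strong duality: c^T x* = b^T y*. Confirmed.

36


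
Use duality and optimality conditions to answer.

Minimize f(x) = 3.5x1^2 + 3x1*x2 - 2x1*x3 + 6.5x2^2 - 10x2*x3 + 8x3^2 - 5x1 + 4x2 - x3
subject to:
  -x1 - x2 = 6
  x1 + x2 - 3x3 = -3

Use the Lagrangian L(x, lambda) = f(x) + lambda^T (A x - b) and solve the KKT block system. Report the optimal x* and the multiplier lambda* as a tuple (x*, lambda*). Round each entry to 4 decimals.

Form the Lagrangian:
  L(x, lambda) = (1/2) x^T Q x + c^T x + lambda^T (A x - b)
Stationarity (grad_x L = 0): Q x + c + A^T lambda = 0.
Primal feasibility: A x = b.

This gives the KKT block system:
  [ Q   A^T ] [ x     ]   [-c ]
  [ A    0  ] [ lambda ] = [ b ]

Solving the linear system:
  x*      = (-3.0714, -2.9286, -1)
  lambda* = (-27.1429, 6.1429)
  f(x*)   = 92.9643

x* = (-3.0714, -2.9286, -1), lambda* = (-27.1429, 6.1429)


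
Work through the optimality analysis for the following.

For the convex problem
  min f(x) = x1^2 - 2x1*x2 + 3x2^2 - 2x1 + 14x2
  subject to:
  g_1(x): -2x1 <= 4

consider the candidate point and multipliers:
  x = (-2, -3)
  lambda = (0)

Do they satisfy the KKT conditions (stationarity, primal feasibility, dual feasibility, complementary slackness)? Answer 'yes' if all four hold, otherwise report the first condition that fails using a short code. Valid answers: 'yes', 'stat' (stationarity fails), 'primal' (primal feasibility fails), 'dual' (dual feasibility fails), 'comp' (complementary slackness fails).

Gradient of f: grad f(x) = Q x + c = (0, 0)
Constraint values g_i(x) = a_i^T x - b_i:
  g_1((-2, -3)) = 0
Stationarity residual: grad f(x) + sum_i lambda_i a_i = (0, 0)
  -> stationarity OK
Primal feasibility (all g_i <= 0): OK
Dual feasibility (all lambda_i >= 0): OK
Complementary slackness (lambda_i * g_i(x) = 0 for all i): OK

Verdict: yes, KKT holds.

yes


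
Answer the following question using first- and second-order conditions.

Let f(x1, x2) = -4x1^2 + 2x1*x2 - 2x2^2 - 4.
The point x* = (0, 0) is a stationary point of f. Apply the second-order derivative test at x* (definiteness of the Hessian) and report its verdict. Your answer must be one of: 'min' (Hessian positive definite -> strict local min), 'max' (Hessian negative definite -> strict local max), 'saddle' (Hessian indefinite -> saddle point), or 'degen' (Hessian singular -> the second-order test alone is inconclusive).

Compute the Hessian H = grad^2 f:
  H = [[-8, 2], [2, -4]]
Verify stationarity: grad f(x*) = H x* + g = (0, 0).
Eigenvalues of H: -8.8284, -3.1716.
Both eigenvalues < 0, so H is negative definite -> x* is a strict local max.

max


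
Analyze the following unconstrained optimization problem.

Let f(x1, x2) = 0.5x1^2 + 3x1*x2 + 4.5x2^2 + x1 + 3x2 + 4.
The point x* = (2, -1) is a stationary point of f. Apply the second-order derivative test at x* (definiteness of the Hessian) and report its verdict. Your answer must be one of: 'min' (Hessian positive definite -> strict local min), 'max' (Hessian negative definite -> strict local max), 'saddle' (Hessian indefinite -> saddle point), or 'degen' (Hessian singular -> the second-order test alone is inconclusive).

Compute the Hessian H = grad^2 f:
  H = [[1, 3], [3, 9]]
Verify stationarity: grad f(x*) = H x* + g = (0, 0).
Eigenvalues of H: 0, 10.
H has a zero eigenvalue (singular; positive semidefinite but not definite), so H is neither positive definite, negative definite, nor indefinite. The second-order test alone is inconclusive -> degen.
(Indeed, f is constant along the null direction of H through x*, so x* is not a strict local extremum.)

degen


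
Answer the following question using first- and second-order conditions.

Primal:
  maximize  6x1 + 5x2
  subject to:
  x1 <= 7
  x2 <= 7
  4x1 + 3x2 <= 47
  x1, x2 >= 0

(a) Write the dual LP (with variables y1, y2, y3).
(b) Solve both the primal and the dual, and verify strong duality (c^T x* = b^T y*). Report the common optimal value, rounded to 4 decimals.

The standard primal-dual pair for 'max c^T x s.t. A x <= b, x >= 0' is:
  Dual:  min b^T y  s.t.  A^T y >= c,  y >= 0.

So the dual LP is:
  minimize  7y1 + 7y2 + 47y3
  subject to:
    y1 + 4y3 >= 6
    y2 + 3y3 >= 5
    y1, y2, y3 >= 0

Solving the primal: x* = (6.5, 7).
  primal value c^T x* = 74.
Solving the dual: y* = (0, 0.5, 1.5).
  dual value b^T y* = 74.
Strong duality: c^T x* = b^T y*. Confirmed.

74


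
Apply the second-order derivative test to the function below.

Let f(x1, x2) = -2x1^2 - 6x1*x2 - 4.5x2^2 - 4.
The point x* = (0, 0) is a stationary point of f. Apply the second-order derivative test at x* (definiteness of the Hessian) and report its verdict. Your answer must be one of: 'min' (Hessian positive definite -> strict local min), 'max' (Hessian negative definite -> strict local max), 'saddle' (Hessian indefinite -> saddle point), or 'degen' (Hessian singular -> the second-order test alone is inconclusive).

Compute the Hessian H = grad^2 f:
  H = [[-4, -6], [-6, -9]]
Verify stationarity: grad f(x*) = H x* + g = (0, 0).
Eigenvalues of H: -13, 0.
H has a zero eigenvalue (singular; negative semidefinite but not definite), so H is neither positive definite, negative definite, nor indefinite. The second-order test alone is inconclusive -> degen.
(Indeed, f is constant along the null direction of H through x*, so x* is not a strict local extremum.)

degen


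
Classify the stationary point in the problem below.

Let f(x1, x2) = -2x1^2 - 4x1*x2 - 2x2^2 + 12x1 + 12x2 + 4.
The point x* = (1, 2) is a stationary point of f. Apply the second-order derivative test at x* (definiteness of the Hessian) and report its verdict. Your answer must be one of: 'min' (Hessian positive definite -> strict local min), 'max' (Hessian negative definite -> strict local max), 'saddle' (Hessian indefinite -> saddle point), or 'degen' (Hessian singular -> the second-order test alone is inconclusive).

Compute the Hessian H = grad^2 f:
  H = [[-4, -4], [-4, -4]]
Verify stationarity: grad f(x*) = H x* + g = (0, 0).
Eigenvalues of H: -8, 0.
H has a zero eigenvalue (singular; negative semidefinite but not definite), so H is neither positive definite, negative definite, nor indefinite. The second-order test alone is inconclusive -> degen.
(Indeed, f is constant along the null direction of H through x*, so x* is not a strict local extremum.)

degen


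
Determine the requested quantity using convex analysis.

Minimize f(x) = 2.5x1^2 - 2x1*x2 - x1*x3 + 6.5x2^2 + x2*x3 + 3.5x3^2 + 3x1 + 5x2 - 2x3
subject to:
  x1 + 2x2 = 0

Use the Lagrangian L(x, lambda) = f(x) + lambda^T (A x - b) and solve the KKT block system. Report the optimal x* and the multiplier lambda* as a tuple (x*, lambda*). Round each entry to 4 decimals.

Form the Lagrangian:
  L(x, lambda) = (1/2) x^T Q x + c^T x + lambda^T (A x - b)
Stationarity (grad_x L = 0): Q x + c + A^T lambda = 0.
Primal feasibility: A x = b.

This gives the KKT block system:
  [ Q   A^T ] [ x     ]   [-c ]
  [ A    0  ] [ lambda ] = [ b ]

Solving the linear system:
  x*      = (-0.0072, 0.0036, 0.2842)
  lambda* = (-2.6727)
  f(x*)   = -0.286

x* = (-0.0072, 0.0036, 0.2842), lambda* = (-2.6727)


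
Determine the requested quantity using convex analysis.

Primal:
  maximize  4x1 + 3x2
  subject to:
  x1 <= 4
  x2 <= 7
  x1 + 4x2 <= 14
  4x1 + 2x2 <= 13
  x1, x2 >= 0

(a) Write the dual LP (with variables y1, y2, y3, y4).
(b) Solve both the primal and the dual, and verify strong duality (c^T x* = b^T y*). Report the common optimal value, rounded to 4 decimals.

The standard primal-dual pair for 'max c^T x s.t. A x <= b, x >= 0' is:
  Dual:  min b^T y  s.t.  A^T y >= c,  y >= 0.

So the dual LP is:
  minimize  4y1 + 7y2 + 14y3 + 13y4
  subject to:
    y1 + y3 + 4y4 >= 4
    y2 + 4y3 + 2y4 >= 3
    y1, y2, y3, y4 >= 0

Solving the primal: x* = (1.7143, 3.0714).
  primal value c^T x* = 16.0714.
Solving the dual: y* = (0, 0, 0.2857, 0.9286).
  dual value b^T y* = 16.0714.
Strong duality: c^T x* = b^T y*. Confirmed.

16.0714


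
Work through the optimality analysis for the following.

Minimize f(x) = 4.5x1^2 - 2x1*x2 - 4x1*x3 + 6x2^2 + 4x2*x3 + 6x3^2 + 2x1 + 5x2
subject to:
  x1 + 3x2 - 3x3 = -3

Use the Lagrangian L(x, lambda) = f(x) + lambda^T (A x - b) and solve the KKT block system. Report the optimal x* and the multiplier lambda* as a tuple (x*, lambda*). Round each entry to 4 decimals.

Form the Lagrangian:
  L(x, lambda) = (1/2) x^T Q x + c^T x + lambda^T (A x - b)
Stationarity (grad_x L = 0): Q x + c + A^T lambda = 0.
Primal feasibility: A x = b.

This gives the KKT block system:
  [ Q   A^T ] [ x     ]   [-c ]
  [ A    0  ] [ lambda ] = [ b ]

Solving the linear system:
  x*      = (-0.3185, -0.6629, 0.2309)
  lambda* = (0.4646)
  f(x*)   = -1.2788

x* = (-0.3185, -0.6629, 0.2309), lambda* = (0.4646)


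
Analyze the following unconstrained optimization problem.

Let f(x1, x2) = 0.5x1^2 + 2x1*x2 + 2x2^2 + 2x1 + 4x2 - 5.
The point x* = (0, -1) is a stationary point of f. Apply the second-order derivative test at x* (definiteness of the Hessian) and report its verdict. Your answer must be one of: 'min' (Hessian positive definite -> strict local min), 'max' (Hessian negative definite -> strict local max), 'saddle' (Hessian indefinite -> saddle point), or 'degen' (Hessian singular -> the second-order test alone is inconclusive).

Compute the Hessian H = grad^2 f:
  H = [[1, 2], [2, 4]]
Verify stationarity: grad f(x*) = H x* + g = (0, 0).
Eigenvalues of H: 0, 5.
H has a zero eigenvalue (singular; positive semidefinite but not definite), so H is neither positive definite, negative definite, nor indefinite. The second-order test alone is inconclusive -> degen.
(Indeed, f is constant along the null direction of H through x*, so x* is not a strict local extremum.)

degen


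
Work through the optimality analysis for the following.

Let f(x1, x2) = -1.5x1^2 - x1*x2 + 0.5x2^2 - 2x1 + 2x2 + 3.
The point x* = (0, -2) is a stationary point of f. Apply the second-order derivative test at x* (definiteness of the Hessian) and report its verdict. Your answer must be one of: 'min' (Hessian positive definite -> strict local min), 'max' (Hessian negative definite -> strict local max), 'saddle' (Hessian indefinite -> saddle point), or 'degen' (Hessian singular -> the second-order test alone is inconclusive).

Compute the Hessian H = grad^2 f:
  H = [[-3, -1], [-1, 1]]
Verify stationarity: grad f(x*) = H x* + g = (0, 0).
Eigenvalues of H: -3.2361, 1.2361.
Eigenvalues have mixed signs, so H is indefinite -> x* is a saddle point.

saddle


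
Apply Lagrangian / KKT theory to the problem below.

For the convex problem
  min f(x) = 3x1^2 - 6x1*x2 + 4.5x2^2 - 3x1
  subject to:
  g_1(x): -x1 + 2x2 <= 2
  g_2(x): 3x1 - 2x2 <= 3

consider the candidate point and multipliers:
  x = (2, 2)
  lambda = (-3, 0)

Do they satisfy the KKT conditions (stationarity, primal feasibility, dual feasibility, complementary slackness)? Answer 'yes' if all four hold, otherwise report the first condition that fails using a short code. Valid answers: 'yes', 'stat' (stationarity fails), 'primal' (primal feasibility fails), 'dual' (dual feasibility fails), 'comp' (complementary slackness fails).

Gradient of f: grad f(x) = Q x + c = (-3, 6)
Constraint values g_i(x) = a_i^T x - b_i:
  g_1((2, 2)) = 0
  g_2((2, 2)) = -1
Stationarity residual: grad f(x) + sum_i lambda_i a_i = (0, 0)
  -> stationarity OK
Primal feasibility (all g_i <= 0): OK
Dual feasibility (all lambda_i >= 0): FAILS
Complementary slackness (lambda_i * g_i(x) = 0 for all i): OK

Verdict: the first failing condition is dual_feasibility -> dual.

dual


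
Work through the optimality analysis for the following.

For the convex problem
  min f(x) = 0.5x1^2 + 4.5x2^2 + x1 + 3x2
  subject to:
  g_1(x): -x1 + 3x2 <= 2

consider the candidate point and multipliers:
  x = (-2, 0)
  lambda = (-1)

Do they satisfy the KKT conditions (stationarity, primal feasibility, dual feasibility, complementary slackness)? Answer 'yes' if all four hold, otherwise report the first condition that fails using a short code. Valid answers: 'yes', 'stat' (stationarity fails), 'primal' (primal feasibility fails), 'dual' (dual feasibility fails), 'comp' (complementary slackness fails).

Gradient of f: grad f(x) = Q x + c = (-1, 3)
Constraint values g_i(x) = a_i^T x - b_i:
  g_1((-2, 0)) = 0
Stationarity residual: grad f(x) + sum_i lambda_i a_i = (0, 0)
  -> stationarity OK
Primal feasibility (all g_i <= 0): OK
Dual feasibility (all lambda_i >= 0): FAILS
Complementary slackness (lambda_i * g_i(x) = 0 for all i): OK

Verdict: the first failing condition is dual_feasibility -> dual.

dual


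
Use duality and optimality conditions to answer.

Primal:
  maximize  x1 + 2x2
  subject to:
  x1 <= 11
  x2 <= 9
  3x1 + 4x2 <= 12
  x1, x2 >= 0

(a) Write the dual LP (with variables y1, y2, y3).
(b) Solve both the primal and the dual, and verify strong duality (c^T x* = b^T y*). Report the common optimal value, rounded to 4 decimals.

The standard primal-dual pair for 'max c^T x s.t. A x <= b, x >= 0' is:
  Dual:  min b^T y  s.t.  A^T y >= c,  y >= 0.

So the dual LP is:
  minimize  11y1 + 9y2 + 12y3
  subject to:
    y1 + 3y3 >= 1
    y2 + 4y3 >= 2
    y1, y2, y3 >= 0

Solving the primal: x* = (0, 3).
  primal value c^T x* = 6.
Solving the dual: y* = (0, 0, 0.5).
  dual value b^T y* = 6.
Strong duality: c^T x* = b^T y*. Confirmed.

6


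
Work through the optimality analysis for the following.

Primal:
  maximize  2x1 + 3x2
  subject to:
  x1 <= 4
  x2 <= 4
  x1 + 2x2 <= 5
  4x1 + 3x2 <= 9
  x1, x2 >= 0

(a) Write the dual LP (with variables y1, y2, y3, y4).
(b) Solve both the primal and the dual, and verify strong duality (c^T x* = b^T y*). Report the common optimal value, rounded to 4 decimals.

The standard primal-dual pair for 'max c^T x s.t. A x <= b, x >= 0' is:
  Dual:  min b^T y  s.t.  A^T y >= c,  y >= 0.

So the dual LP is:
  minimize  4y1 + 4y2 + 5y3 + 9y4
  subject to:
    y1 + y3 + 4y4 >= 2
    y2 + 2y3 + 3y4 >= 3
    y1, y2, y3, y4 >= 0

Solving the primal: x* = (0.6, 2.2).
  primal value c^T x* = 7.8.
Solving the dual: y* = (0, 0, 1.2, 0.2).
  dual value b^T y* = 7.8.
Strong duality: c^T x* = b^T y*. Confirmed.

7.8


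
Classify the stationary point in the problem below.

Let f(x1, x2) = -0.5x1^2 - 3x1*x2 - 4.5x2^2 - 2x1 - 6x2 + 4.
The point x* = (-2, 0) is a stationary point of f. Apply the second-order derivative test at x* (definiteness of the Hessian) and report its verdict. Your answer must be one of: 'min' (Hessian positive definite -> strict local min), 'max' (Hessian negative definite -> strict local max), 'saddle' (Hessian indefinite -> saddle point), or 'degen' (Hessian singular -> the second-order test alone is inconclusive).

Compute the Hessian H = grad^2 f:
  H = [[-1, -3], [-3, -9]]
Verify stationarity: grad f(x*) = H x* + g = (0, 0).
Eigenvalues of H: -10, 0.
H has a zero eigenvalue (singular; negative semidefinite but not definite), so H is neither positive definite, negative definite, nor indefinite. The second-order test alone is inconclusive -> degen.
(Indeed, f is constant along the null direction of H through x*, so x* is not a strict local extremum.)

degen


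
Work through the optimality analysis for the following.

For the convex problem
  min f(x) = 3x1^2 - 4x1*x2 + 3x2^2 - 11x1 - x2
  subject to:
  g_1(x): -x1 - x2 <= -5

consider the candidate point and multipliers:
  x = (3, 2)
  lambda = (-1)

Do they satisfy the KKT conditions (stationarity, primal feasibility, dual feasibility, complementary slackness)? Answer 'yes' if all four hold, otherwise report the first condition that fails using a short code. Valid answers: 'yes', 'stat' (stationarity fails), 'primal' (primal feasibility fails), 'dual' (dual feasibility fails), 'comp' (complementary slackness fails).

Gradient of f: grad f(x) = Q x + c = (-1, -1)
Constraint values g_i(x) = a_i^T x - b_i:
  g_1((3, 2)) = 0
Stationarity residual: grad f(x) + sum_i lambda_i a_i = (0, 0)
  -> stationarity OK
Primal feasibility (all g_i <= 0): OK
Dual feasibility (all lambda_i >= 0): FAILS
Complementary slackness (lambda_i * g_i(x) = 0 for all i): OK

Verdict: the first failing condition is dual_feasibility -> dual.

dual


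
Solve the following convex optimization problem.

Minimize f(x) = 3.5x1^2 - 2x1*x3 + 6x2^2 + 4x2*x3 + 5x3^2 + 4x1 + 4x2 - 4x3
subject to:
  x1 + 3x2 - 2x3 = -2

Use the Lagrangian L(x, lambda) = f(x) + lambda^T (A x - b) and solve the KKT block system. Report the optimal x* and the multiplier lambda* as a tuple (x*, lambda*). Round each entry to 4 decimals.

Form the Lagrangian:
  L(x, lambda) = (1/2) x^T Q x + c^T x + lambda^T (A x - b)
Stationarity (grad_x L = 0): Q x + c + A^T lambda = 0.
Primal feasibility: A x = b.

This gives the KKT block system:
  [ Q   A^T ] [ x     ]   [-c ]
  [ A    0  ] [ lambda ] = [ b ]

Solving the linear system:
  x*      = (-0.398, -0.31, 0.3361)
  lambda* = (-0.5416)
  f(x*)   = -2.6297

x* = (-0.398, -0.31, 0.3361), lambda* = (-0.5416)


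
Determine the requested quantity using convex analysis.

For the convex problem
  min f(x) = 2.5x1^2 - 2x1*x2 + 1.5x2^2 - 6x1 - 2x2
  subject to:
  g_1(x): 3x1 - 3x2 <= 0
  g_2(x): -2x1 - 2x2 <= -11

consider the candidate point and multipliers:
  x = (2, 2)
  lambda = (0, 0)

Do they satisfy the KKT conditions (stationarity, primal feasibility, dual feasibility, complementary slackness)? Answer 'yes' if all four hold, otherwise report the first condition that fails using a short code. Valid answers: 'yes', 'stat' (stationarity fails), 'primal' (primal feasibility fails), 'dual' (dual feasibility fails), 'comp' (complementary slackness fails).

Gradient of f: grad f(x) = Q x + c = (0, 0)
Constraint values g_i(x) = a_i^T x - b_i:
  g_1((2, 2)) = 0
  g_2((2, 2)) = 3
Stationarity residual: grad f(x) + sum_i lambda_i a_i = (0, 0)
  -> stationarity OK
Primal feasibility (all g_i <= 0): FAILS
Dual feasibility (all lambda_i >= 0): OK
Complementary slackness (lambda_i * g_i(x) = 0 for all i): OK

Verdict: the first failing condition is primal_feasibility -> primal.

primal


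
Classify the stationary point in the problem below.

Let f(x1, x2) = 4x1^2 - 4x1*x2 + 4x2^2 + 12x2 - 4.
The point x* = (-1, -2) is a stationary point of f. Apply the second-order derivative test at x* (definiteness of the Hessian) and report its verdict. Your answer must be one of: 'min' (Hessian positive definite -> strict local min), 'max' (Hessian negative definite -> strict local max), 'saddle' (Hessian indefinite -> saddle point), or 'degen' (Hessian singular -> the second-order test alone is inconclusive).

Compute the Hessian H = grad^2 f:
  H = [[8, -4], [-4, 8]]
Verify stationarity: grad f(x*) = H x* + g = (0, 0).
Eigenvalues of H: 4, 12.
Both eigenvalues > 0, so H is positive definite -> x* is a strict local min.

min


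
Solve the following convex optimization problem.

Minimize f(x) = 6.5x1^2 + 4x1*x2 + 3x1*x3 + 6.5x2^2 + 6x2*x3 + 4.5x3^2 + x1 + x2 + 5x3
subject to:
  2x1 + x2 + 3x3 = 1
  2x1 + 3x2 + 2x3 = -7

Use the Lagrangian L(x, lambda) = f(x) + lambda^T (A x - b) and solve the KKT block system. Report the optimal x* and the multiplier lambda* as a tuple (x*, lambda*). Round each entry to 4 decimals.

Form the Lagrangian:
  L(x, lambda) = (1/2) x^T Q x + c^T x + lambda^T (A x - b)
Stationarity (grad_x L = 0): Q x + c + A^T lambda = 0.
Primal feasibility: A x = b.

This gives the KKT block system:
  [ Q   A^T ] [ x     ]   [-c ]
  [ A    0  ] [ lambda ] = [ b ]

Solving the linear system:
  x*      = (-0.2018, -3.228, 1.5439)
  lambda* = (-8.8259, 13.7781)
  f(x*)   = 54.7812

x* = (-0.2018, -3.228, 1.5439), lambda* = (-8.8259, 13.7781)


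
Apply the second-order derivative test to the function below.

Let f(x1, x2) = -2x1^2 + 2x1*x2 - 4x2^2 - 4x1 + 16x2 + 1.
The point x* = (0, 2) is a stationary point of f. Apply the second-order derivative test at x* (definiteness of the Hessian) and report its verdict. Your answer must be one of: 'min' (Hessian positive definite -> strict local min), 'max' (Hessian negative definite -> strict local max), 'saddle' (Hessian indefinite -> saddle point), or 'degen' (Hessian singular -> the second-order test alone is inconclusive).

Compute the Hessian H = grad^2 f:
  H = [[-4, 2], [2, -8]]
Verify stationarity: grad f(x*) = H x* + g = (0, 0).
Eigenvalues of H: -8.8284, -3.1716.
Both eigenvalues < 0, so H is negative definite -> x* is a strict local max.

max


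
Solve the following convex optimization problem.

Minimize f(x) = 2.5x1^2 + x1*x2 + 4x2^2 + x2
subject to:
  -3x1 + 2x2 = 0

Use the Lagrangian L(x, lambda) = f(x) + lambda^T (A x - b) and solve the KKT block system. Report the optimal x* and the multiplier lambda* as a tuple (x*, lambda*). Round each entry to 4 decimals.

Form the Lagrangian:
  L(x, lambda) = (1/2) x^T Q x + c^T x + lambda^T (A x - b)
Stationarity (grad_x L = 0): Q x + c + A^T lambda = 0.
Primal feasibility: A x = b.

This gives the KKT block system:
  [ Q   A^T ] [ x     ]   [-c ]
  [ A    0  ] [ lambda ] = [ b ]

Solving the linear system:
  x*      = (-0.0577, -0.0865)
  lambda* = (-0.125)
  f(x*)   = -0.0433

x* = (-0.0577, -0.0865), lambda* = (-0.125)


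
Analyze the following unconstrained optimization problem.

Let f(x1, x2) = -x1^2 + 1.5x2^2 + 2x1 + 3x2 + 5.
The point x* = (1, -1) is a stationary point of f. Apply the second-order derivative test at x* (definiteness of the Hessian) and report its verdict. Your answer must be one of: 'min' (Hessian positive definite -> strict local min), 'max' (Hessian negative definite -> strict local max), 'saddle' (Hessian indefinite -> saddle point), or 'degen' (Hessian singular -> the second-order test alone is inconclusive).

Compute the Hessian H = grad^2 f:
  H = [[-2, 0], [0, 3]]
Verify stationarity: grad f(x*) = H x* + g = (0, 0).
Eigenvalues of H: -2, 3.
Eigenvalues have mixed signs, so H is indefinite -> x* is a saddle point.

saddle


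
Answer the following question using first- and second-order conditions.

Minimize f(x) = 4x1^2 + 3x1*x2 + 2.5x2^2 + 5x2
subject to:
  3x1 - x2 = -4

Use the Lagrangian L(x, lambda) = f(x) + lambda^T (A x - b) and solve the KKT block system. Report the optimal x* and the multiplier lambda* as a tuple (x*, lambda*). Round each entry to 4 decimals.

Form the Lagrangian:
  L(x, lambda) = (1/2) x^T Q x + c^T x + lambda^T (A x - b)
Stationarity (grad_x L = 0): Q x + c + A^T lambda = 0.
Primal feasibility: A x = b.

This gives the KKT block system:
  [ Q   A^T ] [ x     ]   [-c ]
  [ A    0  ] [ lambda ] = [ b ]

Solving the linear system:
  x*      = (-1.2254, 0.3239)
  lambda* = (2.9437)
  f(x*)   = 6.6972

x* = (-1.2254, 0.3239), lambda* = (2.9437)


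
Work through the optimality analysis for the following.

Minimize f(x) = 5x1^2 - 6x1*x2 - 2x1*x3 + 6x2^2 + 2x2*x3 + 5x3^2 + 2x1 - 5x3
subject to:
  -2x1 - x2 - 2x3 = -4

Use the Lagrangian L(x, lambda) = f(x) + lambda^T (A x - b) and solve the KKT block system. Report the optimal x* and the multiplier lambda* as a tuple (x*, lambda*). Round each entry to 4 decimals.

Form the Lagrangian:
  L(x, lambda) = (1/2) x^T Q x + c^T x + lambda^T (A x - b)
Stationarity (grad_x L = 0): Q x + c + A^T lambda = 0.
Primal feasibility: A x = b.

This gives the KKT block system:
  [ Q   A^T ] [ x     ]   [-c ]
  [ A    0  ] [ lambda ] = [ b ]

Solving the linear system:
  x*      = (0.7416, 0.3986, 1.0591)
  lambda* = (2.4527)
  f(x*)   = 2.9992

x* = (0.7416, 0.3986, 1.0591), lambda* = (2.4527)


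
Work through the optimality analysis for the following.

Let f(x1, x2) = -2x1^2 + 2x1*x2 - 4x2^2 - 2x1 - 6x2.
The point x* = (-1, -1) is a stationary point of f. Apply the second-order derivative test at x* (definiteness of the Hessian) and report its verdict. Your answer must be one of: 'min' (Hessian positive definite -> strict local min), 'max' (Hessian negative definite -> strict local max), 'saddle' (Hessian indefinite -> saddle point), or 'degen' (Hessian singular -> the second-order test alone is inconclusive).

Compute the Hessian H = grad^2 f:
  H = [[-4, 2], [2, -8]]
Verify stationarity: grad f(x*) = H x* + g = (0, 0).
Eigenvalues of H: -8.8284, -3.1716.
Both eigenvalues < 0, so H is negative definite -> x* is a strict local max.

max


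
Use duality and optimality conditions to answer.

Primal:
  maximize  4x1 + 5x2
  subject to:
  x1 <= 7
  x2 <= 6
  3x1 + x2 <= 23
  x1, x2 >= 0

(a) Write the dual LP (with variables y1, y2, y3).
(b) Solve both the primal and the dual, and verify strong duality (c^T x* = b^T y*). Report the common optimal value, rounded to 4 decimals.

The standard primal-dual pair for 'max c^T x s.t. A x <= b, x >= 0' is:
  Dual:  min b^T y  s.t.  A^T y >= c,  y >= 0.

So the dual LP is:
  minimize  7y1 + 6y2 + 23y3
  subject to:
    y1 + 3y3 >= 4
    y2 + y3 >= 5
    y1, y2, y3 >= 0

Solving the primal: x* = (5.6667, 6).
  primal value c^T x* = 52.6667.
Solving the dual: y* = (0, 3.6667, 1.3333).
  dual value b^T y* = 52.6667.
Strong duality: c^T x* = b^T y*. Confirmed.

52.6667


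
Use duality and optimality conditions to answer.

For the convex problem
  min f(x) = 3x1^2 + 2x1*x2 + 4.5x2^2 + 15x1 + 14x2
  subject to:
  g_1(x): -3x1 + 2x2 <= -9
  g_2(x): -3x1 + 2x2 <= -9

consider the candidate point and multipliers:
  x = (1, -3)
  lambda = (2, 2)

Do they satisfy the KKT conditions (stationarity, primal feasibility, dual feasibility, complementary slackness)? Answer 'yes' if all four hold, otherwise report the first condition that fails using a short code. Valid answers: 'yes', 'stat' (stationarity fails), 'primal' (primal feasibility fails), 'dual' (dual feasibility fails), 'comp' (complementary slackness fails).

Gradient of f: grad f(x) = Q x + c = (15, -11)
Constraint values g_i(x) = a_i^T x - b_i:
  g_1((1, -3)) = 0
  g_2((1, -3)) = 0
Stationarity residual: grad f(x) + sum_i lambda_i a_i = (3, -3)
  -> stationarity FAILS
Primal feasibility (all g_i <= 0): OK
Dual feasibility (all lambda_i >= 0): OK
Complementary slackness (lambda_i * g_i(x) = 0 for all i): OK

Verdict: the first failing condition is stationarity -> stat.

stat


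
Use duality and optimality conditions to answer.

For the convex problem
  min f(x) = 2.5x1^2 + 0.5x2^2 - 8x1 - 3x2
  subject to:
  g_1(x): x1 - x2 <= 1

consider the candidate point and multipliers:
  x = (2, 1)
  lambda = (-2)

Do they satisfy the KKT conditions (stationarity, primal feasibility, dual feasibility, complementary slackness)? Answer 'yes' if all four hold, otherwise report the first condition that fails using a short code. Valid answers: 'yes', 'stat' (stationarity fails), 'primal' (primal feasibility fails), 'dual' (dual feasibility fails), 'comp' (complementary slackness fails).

Gradient of f: grad f(x) = Q x + c = (2, -2)
Constraint values g_i(x) = a_i^T x - b_i:
  g_1((2, 1)) = 0
Stationarity residual: grad f(x) + sum_i lambda_i a_i = (0, 0)
  -> stationarity OK
Primal feasibility (all g_i <= 0): OK
Dual feasibility (all lambda_i >= 0): FAILS
Complementary slackness (lambda_i * g_i(x) = 0 for all i): OK

Verdict: the first failing condition is dual_feasibility -> dual.

dual


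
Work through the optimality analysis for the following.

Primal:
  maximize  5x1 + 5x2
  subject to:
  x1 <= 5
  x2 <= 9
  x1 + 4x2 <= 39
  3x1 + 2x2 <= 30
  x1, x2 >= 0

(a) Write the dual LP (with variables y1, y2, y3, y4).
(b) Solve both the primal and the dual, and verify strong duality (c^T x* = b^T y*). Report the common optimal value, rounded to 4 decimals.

The standard primal-dual pair for 'max c^T x s.t. A x <= b, x >= 0' is:
  Dual:  min b^T y  s.t.  A^T y >= c,  y >= 0.

So the dual LP is:
  minimize  5y1 + 9y2 + 39y3 + 30y4
  subject to:
    y1 + y3 + 3y4 >= 5
    y2 + 4y3 + 2y4 >= 5
    y1, y2, y3, y4 >= 0

Solving the primal: x* = (4.2, 8.7).
  primal value c^T x* = 64.5.
Solving the dual: y* = (0, 0, 0.5, 1.5).
  dual value b^T y* = 64.5.
Strong duality: c^T x* = b^T y*. Confirmed.

64.5


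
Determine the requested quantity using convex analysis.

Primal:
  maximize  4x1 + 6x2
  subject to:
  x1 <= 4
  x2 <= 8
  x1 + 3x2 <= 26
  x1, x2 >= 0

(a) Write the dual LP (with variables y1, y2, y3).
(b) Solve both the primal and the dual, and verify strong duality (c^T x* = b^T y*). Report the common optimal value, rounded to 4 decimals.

The standard primal-dual pair for 'max c^T x s.t. A x <= b, x >= 0' is:
  Dual:  min b^T y  s.t.  A^T y >= c,  y >= 0.

So the dual LP is:
  minimize  4y1 + 8y2 + 26y3
  subject to:
    y1 + y3 >= 4
    y2 + 3y3 >= 6
    y1, y2, y3 >= 0

Solving the primal: x* = (4, 7.3333).
  primal value c^T x* = 60.
Solving the dual: y* = (2, 0, 2).
  dual value b^T y* = 60.
Strong duality: c^T x* = b^T y*. Confirmed.

60


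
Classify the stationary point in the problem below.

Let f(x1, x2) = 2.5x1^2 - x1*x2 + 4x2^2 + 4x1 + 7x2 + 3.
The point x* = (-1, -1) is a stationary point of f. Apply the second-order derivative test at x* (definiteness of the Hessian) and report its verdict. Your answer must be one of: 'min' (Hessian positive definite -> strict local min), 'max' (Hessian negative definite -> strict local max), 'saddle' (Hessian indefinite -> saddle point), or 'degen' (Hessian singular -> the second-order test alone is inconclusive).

Compute the Hessian H = grad^2 f:
  H = [[5, -1], [-1, 8]]
Verify stationarity: grad f(x*) = H x* + g = (0, 0).
Eigenvalues of H: 4.6972, 8.3028.
Both eigenvalues > 0, so H is positive definite -> x* is a strict local min.

min


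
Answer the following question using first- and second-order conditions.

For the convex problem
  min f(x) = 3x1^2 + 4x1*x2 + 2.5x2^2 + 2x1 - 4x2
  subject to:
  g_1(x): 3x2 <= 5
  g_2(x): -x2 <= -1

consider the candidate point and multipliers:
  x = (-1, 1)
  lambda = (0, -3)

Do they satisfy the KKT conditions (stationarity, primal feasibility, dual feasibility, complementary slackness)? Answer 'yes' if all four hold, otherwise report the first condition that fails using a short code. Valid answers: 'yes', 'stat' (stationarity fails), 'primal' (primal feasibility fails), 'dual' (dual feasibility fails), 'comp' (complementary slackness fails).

Gradient of f: grad f(x) = Q x + c = (0, -3)
Constraint values g_i(x) = a_i^T x - b_i:
  g_1((-1, 1)) = -2
  g_2((-1, 1)) = 0
Stationarity residual: grad f(x) + sum_i lambda_i a_i = (0, 0)
  -> stationarity OK
Primal feasibility (all g_i <= 0): OK
Dual feasibility (all lambda_i >= 0): FAILS
Complementary slackness (lambda_i * g_i(x) = 0 for all i): OK

Verdict: the first failing condition is dual_feasibility -> dual.

dual


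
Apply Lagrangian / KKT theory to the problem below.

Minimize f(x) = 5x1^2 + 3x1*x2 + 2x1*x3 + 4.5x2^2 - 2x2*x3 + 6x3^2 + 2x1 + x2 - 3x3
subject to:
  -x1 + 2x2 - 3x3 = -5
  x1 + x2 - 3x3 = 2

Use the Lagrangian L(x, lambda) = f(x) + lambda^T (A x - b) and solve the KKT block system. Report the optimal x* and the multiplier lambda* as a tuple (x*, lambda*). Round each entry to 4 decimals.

Form the Lagrangian:
  L(x, lambda) = (1/2) x^T Q x + c^T x + lambda^T (A x - b)
Stationarity (grad_x L = 0): Q x + c + A^T lambda = 0.
Primal feasibility: A x = b.

This gives the KKT block system:
  [ Q   A^T ] [ x     ]   [-c ]
  [ A    0  ] [ lambda ] = [ b ]

Solving the linear system:
  x*      = (2.4545, -2.0909, -0.5455)
  lambda* = (9.5152, -9.6667)
  f(x*)   = 35.6818

x* = (2.4545, -2.0909, -0.5455), lambda* = (9.5152, -9.6667)
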